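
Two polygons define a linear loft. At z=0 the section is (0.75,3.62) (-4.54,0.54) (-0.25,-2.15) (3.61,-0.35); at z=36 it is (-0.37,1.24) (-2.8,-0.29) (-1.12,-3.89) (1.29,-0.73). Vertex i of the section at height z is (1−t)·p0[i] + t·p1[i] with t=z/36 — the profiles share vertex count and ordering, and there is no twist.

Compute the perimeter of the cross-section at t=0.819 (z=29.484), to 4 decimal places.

Cross-section at t=0.819: each vertex is (1-t)·p0[i] + t·p1[i].
  v1: (1-0.819)·(0.75,3.62) + 0.819·(-0.37,1.24) = (-0.1673,1.6708)
  v2: (1-0.819)·(-4.54,0.54) + 0.819·(-2.8,-0.29) = (-3.1149,-0.1398)
  v3: (1-0.819)·(-0.25,-2.15) + 0.819·(-1.12,-3.89) = (-0.9625,-3.5751)
  v4: (1-0.819)·(3.61,-0.35) + 0.819·(1.29,-0.73) = (1.7099,-0.6612)
Perimeter = Σ |v_{i+1} − v_i|:
  edge 1→2: √(-2.9477² + -1.8106²) = 3.4593 (running 3.4593)
  edge 2→3: √(2.1524² + -3.4353²) = 4.0539 (running 7.5132)
  edge 3→4: √(2.6725² + 2.9138²) = 3.9538 (running 11.4670)
  edge 4→1: √(-1.8772² + 2.3320²) = 2.9937 (running 14.4607)
Perimeter = 14.4607

Perimeter at t=0.819: 14.4607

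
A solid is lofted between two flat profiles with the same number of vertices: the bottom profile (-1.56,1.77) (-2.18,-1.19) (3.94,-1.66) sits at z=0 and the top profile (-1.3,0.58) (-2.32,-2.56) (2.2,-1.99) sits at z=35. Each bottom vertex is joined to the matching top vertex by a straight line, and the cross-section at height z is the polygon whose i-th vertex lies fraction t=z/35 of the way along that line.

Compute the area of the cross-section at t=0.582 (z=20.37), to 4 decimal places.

Area at t=0.582: 7.8935

Cross-section at t=0.582: each vertex is (1-t)·p0[i] + t·p1[i].
  v1: (1-0.582)·(-1.56,1.77) + 0.582·(-1.3,0.58) = (-1.4087,1.0774)
  v2: (1-0.582)·(-2.18,-1.19) + 0.582·(-2.32,-2.56) = (-2.2615,-1.9873)
  v3: (1-0.582)·(3.94,-1.66) + 0.582·(2.2,-1.99) = (2.9273,-1.8521)
Shoelace sum Σ(x_i·y_{i+1} − x_{i+1}·y_i):
  i=1: -1.4087·-1.9873 − -2.2615·1.0774 = +5.2361 (running +5.2361)
  i=2: -2.2615·-1.8521 − 2.9273·-1.9873 = +10.0060 (running +15.2421)
  i=3: 2.9273·1.0774 − -1.4087·-1.8521 = +0.5450 (running +15.7871)
Area = |Σ|/2 = |15.7871|/2 = 7.8935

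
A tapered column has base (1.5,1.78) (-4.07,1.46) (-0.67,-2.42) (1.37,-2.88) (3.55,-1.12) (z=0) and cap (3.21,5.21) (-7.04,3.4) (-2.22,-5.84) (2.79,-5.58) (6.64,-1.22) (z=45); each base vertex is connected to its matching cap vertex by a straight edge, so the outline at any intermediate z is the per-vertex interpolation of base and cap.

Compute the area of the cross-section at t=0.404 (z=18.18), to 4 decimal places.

Area at t=0.404: 45.8040

Cross-section at t=0.404: each vertex is (1-t)·p0[i] + t·p1[i].
  v1: (1-0.404)·(1.5,1.78) + 0.404·(3.21,5.21) = (2.1908,3.1657)
  v2: (1-0.404)·(-4.07,1.46) + 0.404·(-7.04,3.4) = (-5.2699,2.2438)
  v3: (1-0.404)·(-0.67,-2.42) + 0.404·(-2.22,-5.84) = (-1.2962,-3.8017)
  v4: (1-0.404)·(1.37,-2.88) + 0.404·(2.79,-5.58) = (1.9437,-3.9708)
  v5: (1-0.404)·(3.55,-1.12) + 0.404·(6.64,-1.22) = (4.7984,-1.1604)
Shoelace sum Σ(x_i·y_{i+1} − x_{i+1}·y_i):
  i=1: 2.1908·2.2438 − -5.2699·3.1657 = +21.5987 (running +21.5987)
  i=2: -5.2699·-3.8017 − -1.2962·2.2438 = +22.9428 (running +44.5414)
  i=3: -1.2962·-3.9708 − 1.9437·-3.8017 = +12.5362 (running +57.0776)
  i=4: 1.9437·-1.1604 − 4.7984·-3.9708 = +16.7979 (running +73.8755)
  i=5: 4.7984·3.1657 − 2.1908·-1.1604 = +17.7325 (running +91.6080)
Area = |Σ|/2 = |91.6080|/2 = 45.8040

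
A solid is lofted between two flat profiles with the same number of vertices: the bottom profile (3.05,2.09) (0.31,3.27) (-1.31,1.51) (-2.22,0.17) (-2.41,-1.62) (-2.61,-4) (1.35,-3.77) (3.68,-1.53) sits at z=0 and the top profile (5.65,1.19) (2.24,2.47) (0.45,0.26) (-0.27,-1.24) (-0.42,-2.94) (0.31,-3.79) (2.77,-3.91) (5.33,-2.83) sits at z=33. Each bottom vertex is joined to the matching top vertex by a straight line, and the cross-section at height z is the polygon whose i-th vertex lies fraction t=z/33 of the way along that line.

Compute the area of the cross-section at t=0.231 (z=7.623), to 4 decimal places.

Area at t=0.231: 31.8109

Cross-section at t=0.231: each vertex is (1-t)·p0[i] + t·p1[i].
  v1: (1-0.231)·(3.05,2.09) + 0.231·(5.65,1.19) = (3.6506,1.8821)
  v2: (1-0.231)·(0.31,3.27) + 0.231·(2.24,2.47) = (0.7558,3.0852)
  v3: (1-0.231)·(-1.31,1.51) + 0.231·(0.45,0.26) = (-0.9034,1.2212)
  v4: (1-0.231)·(-2.22,0.17) + 0.231·(-0.27,-1.24) = (-1.7696,-0.1557)
  v5: (1-0.231)·(-2.41,-1.62) + 0.231·(-0.42,-2.94) = (-1.9503,-1.9249)
  v6: (1-0.231)·(-2.61,-4) + 0.231·(0.31,-3.79) = (-1.9355,-3.9515)
  v7: (1-0.231)·(1.35,-3.77) + 0.231·(2.77,-3.91) = (1.6780,-3.8023)
  v8: (1-0.231)·(3.68,-1.53) + 0.231·(5.33,-2.83) = (4.0611,-1.8303)
Shoelace sum Σ(x_i·y_{i+1} − x_{i+1}·y_i):
  i=1: 3.6506·3.0852 − 0.7558·1.8821 = +9.8403 (running +9.8403)
  i=2: 0.7558·1.2212 − -0.9034·3.0852 = +3.7104 (running +13.5506)
  i=3: -0.9034·-0.1557 − -1.7696·1.2212 = +2.3017 (running +15.8524)
  i=4: -1.7696·-1.9249 − -1.9503·-0.1557 = +3.1026 (running +18.9549)
  i=5: -1.9503·-3.9515 − -1.9355·-1.9249 = +3.9810 (running +22.9359)
  i=6: -1.9355·-3.8023 − 1.6780·-3.9515 = +13.9900 (running +36.9259)
  i=7: 1.6780·-1.8303 − 4.0611·-3.8023 = +12.3706 (running +49.2965)
  i=8: 4.0611·1.8821 − 3.6506·-1.8303 = +14.3252 (running +63.6217)
Area = |Σ|/2 = |63.6217|/2 = 31.8109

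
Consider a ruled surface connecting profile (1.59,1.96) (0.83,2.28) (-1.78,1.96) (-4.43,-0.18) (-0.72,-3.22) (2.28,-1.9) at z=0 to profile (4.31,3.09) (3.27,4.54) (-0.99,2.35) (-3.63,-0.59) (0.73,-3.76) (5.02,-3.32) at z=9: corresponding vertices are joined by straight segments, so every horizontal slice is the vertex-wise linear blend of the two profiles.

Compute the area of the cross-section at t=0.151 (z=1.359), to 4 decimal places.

Cross-section at t=0.151: each vertex is (1-t)·p0[i] + t·p1[i].
  v1: (1-0.151)·(1.59,1.96) + 0.151·(4.31,3.09) = (2.0007,2.1306)
  v2: (1-0.151)·(0.83,2.28) + 0.151·(3.27,4.54) = (1.1984,2.6213)
  v3: (1-0.151)·(-1.78,1.96) + 0.151·(-0.99,2.35) = (-1.6607,2.0189)
  v4: (1-0.151)·(-4.43,-0.18) + 0.151·(-3.63,-0.59) = (-4.3092,-0.2419)
  v5: (1-0.151)·(-0.72,-3.22) + 0.151·(0.73,-3.76) = (-0.5010,-3.3015)
  v6: (1-0.151)·(2.28,-1.9) + 0.151·(5.02,-3.32) = (2.6937,-2.1144)
Shoelace sum Σ(x_i·y_{i+1} − x_{i+1}·y_i):
  i=1: 2.0007·2.6213 − 1.1984·2.1306 = +2.6910 (running +2.6910)
  i=2: 1.1984·2.0189 − -1.6607·2.6213 = +6.7727 (running +9.4636)
  i=3: -1.6607·-0.2419 − -4.3092·2.0189 = +9.1015 (running +18.5652)
  i=4: -4.3092·-3.3015 − -0.5010·-0.2419 = +14.1058 (running +32.6710)
  i=5: -0.5010·-2.1144 − 2.6937·-3.3015 = +9.9529 (running +42.6239)
  i=6: 2.6937·2.1306 − 2.0007·-2.1144 = +9.9697 (running +52.5936)
Area = |Σ|/2 = |52.5936|/2 = 26.2968

Area at t=0.151: 26.2968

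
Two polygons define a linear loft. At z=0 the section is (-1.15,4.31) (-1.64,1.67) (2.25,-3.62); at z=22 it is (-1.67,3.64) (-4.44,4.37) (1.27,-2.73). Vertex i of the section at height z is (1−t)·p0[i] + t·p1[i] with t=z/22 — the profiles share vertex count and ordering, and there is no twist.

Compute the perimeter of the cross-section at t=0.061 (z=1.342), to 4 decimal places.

Cross-section at t=0.061: each vertex is (1-t)·p0[i] + t·p1[i].
  v1: (1-0.061)·(-1.15,4.31) + 0.061·(-1.67,3.64) = (-1.1817,4.2691)
  v2: (1-0.061)·(-1.64,1.67) + 0.061·(-4.44,4.37) = (-1.8108,1.8347)
  v3: (1-0.061)·(2.25,-3.62) + 0.061·(1.27,-2.73) = (2.1902,-3.5657)
Perimeter = Σ |v_{i+1} − v_i|:
  edge 1→2: √(-0.6291² + -2.4344²) = 2.5144 (running 2.5144)
  edge 2→3: √(4.0010² + -5.4004²) = 6.7211 (running 9.2355)
  edge 3→1: √(-3.3719² + 7.8348²) = 8.5296 (running 17.7651)
Perimeter = 17.7651

Perimeter at t=0.061: 17.7651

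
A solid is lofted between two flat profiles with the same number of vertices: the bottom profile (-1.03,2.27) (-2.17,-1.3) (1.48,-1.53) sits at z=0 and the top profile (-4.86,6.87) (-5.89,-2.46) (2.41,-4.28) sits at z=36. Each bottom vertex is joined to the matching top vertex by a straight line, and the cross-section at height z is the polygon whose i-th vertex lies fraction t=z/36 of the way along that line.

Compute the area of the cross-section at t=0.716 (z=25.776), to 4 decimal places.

Area at t=0.716: 27.5764

Cross-section at t=0.716: each vertex is (1-t)·p0[i] + t·p1[i].
  v1: (1-0.716)·(-1.03,2.27) + 0.716·(-4.86,6.87) = (-3.7723,5.5636)
  v2: (1-0.716)·(-2.17,-1.3) + 0.716·(-5.89,-2.46) = (-4.8335,-2.1306)
  v3: (1-0.716)·(1.48,-1.53) + 0.716·(2.41,-4.28) = (2.1459,-3.4990)
Shoelace sum Σ(x_i·y_{i+1} − x_{i+1}·y_i):
  i=1: -3.7723·-2.1306 − -4.8335·5.5636 = +34.9288 (running +34.9288)
  i=2: -4.8335·-3.4990 − 2.1459·-2.1306 = +21.4844 (running +56.4133)
  i=3: 2.1459·5.5636 − -3.7723·-3.4990 = -1.2604 (running +55.1529)
Area = |Σ|/2 = |55.1529|/2 = 27.5764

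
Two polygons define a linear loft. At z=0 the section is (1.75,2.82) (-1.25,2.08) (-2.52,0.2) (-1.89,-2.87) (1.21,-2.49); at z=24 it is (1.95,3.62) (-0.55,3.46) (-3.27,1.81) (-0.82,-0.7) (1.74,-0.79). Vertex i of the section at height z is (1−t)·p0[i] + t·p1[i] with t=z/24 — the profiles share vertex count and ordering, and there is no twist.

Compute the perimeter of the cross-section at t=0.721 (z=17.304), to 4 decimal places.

Perimeter at t=0.721: 16.2205

Cross-section at t=0.721: each vertex is (1-t)·p0[i] + t·p1[i].
  v1: (1-0.721)·(1.75,2.82) + 0.721·(1.95,3.62) = (1.8942,3.3968)
  v2: (1-0.721)·(-1.25,2.08) + 0.721·(-0.55,3.46) = (-0.7453,3.0750)
  v3: (1-0.721)·(-2.52,0.2) + 0.721·(-3.27,1.81) = (-3.0607,1.3608)
  v4: (1-0.721)·(-1.89,-2.87) + 0.721·(-0.82,-0.7) = (-1.1185,-1.3054)
  v5: (1-0.721)·(1.21,-2.49) + 0.721·(1.74,-0.79) = (1.5921,-1.2643)
Perimeter = Σ |v_{i+1} − v_i|:
  edge 1→2: √(-2.6395² + -0.3218²) = 2.6590 (running 2.6590)
  edge 2→3: √(-2.3154² + -1.7142²) = 2.8809 (running 5.5400)
  edge 3→4: √(1.9422² + -2.6662²) = 3.2986 (running 8.8386)
  edge 4→5: √(2.7107² + 0.0411²) = 2.7110 (running 11.5496)
  edge 5→1: √(0.3021² + 4.6611²) = 4.6709 (running 16.2205)
Perimeter = 16.2205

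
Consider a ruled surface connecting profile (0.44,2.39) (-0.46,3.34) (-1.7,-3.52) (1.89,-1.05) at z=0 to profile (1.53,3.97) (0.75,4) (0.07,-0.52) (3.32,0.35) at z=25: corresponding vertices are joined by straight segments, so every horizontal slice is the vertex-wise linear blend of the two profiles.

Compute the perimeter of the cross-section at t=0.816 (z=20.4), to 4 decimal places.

Cross-section at t=0.816: each vertex is (1-t)·p0[i] + t·p1[i].
  v1: (1-0.816)·(0.44,2.39) + 0.816·(1.53,3.97) = (1.3294,3.6793)
  v2: (1-0.816)·(-0.46,3.34) + 0.816·(0.75,4) = (0.5274,3.8786)
  v3: (1-0.816)·(-1.7,-3.52) + 0.816·(0.07,-0.52) = (-0.2557,-1.0720)
  v4: (1-0.816)·(1.89,-1.05) + 0.816·(3.32,0.35) = (3.0569,0.0924)
Perimeter = Σ |v_{i+1} − v_i|:
  edge 1→2: √(-0.8021² + 0.1993²) = 0.8265 (running 0.8265)
  edge 2→3: √(-0.7830² + -4.9506²) = 5.0121 (running 5.8386)
  edge 3→4: √(3.3126² + 1.1644²) = 3.5113 (running 9.3498)
  edge 4→1: √(-1.7274² + 3.5869²) = 3.9812 (running 13.3310)
Perimeter = 13.3310

Perimeter at t=0.816: 13.3310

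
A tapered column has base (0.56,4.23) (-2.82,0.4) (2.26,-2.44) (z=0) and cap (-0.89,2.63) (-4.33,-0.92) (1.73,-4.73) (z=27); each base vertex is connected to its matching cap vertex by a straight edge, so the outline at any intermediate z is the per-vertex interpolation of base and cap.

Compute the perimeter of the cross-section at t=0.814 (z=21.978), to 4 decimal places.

Cross-section at t=0.814: each vertex is (1-t)·p0[i] + t·p1[i].
  v1: (1-0.814)·(0.56,4.23) + 0.814·(-0.89,2.63) = (-0.6203,2.9276)
  v2: (1-0.814)·(-2.82,0.4) + 0.814·(-4.33,-0.92) = (-4.0491,-0.6745)
  v3: (1-0.814)·(2.26,-2.44) + 0.814·(1.73,-4.73) = (1.8286,-4.3041)
Perimeter = Σ |v_{i+1} − v_i|:
  edge 1→2: √(-3.4288² + -3.6021²) = 4.9731 (running 4.9731)
  edge 2→3: √(5.8777² + -3.6296²) = 6.9081 (running 11.8812)
  edge 3→1: √(-2.4489² + 7.2317²) = 7.6350 (running 19.5162)
Perimeter = 19.5162

Perimeter at t=0.814: 19.5162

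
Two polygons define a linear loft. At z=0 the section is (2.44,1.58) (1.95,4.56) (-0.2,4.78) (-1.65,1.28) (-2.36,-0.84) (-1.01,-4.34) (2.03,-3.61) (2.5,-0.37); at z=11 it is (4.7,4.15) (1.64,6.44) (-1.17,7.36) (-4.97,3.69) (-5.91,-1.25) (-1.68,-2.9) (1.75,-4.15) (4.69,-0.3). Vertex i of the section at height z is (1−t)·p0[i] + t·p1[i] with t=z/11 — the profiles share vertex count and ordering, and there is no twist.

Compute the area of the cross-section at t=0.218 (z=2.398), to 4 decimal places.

Area at t=0.218: 42.0217

Cross-section at t=0.218: each vertex is (1-t)·p0[i] + t·p1[i].
  v1: (1-0.218)·(2.44,1.58) + 0.218·(4.7,4.15) = (2.9327,2.1403)
  v2: (1-0.218)·(1.95,4.56) + 0.218·(1.64,6.44) = (1.8824,4.9698)
  v3: (1-0.218)·(-0.2,4.78) + 0.218·(-1.17,7.36) = (-0.4115,5.3424)
  v4: (1-0.218)·(-1.65,1.28) + 0.218·(-4.97,3.69) = (-2.3738,1.8054)
  v5: (1-0.218)·(-2.36,-0.84) + 0.218·(-5.91,-1.25) = (-3.1339,-0.9294)
  v6: (1-0.218)·(-1.01,-4.34) + 0.218·(-1.68,-2.9) = (-1.1561,-4.0261)
  v7: (1-0.218)·(2.03,-3.61) + 0.218·(1.75,-4.15) = (1.9690,-3.7277)
  v8: (1-0.218)·(2.5,-0.37) + 0.218·(4.69,-0.3) = (2.9774,-0.3547)
Shoelace sum Σ(x_i·y_{i+1} − x_{i+1}·y_i):
  i=1: 2.9327·4.9698 − 1.8824·2.1403 = +10.5461 (running +10.5461)
  i=2: 1.8824·5.3424 − -0.4115·4.9698 = +12.1016 (running +22.6477)
  i=3: -0.4115·1.8054 − -2.3738·5.3424 = +11.9388 (running +34.5865)
  i=4: -2.3738·-0.9294 − -3.1339·1.8054 = +7.8640 (running +42.4505)
  i=5: -3.1339·-4.0261 − -1.1561·-0.9294 = +11.5429 (running +53.9934)
  i=6: -1.1561·-3.7277 − 1.9690·-4.0261 = +12.2367 (running +66.2301)
  i=7: 1.9690·-0.3547 − 2.9774·-3.7277 = +10.4005 (running +76.6306)
  i=8: 2.9774·2.1403 − 2.9327·-0.3547 = +7.4128 (running +84.0434)
Area = |Σ|/2 = |84.0434|/2 = 42.0217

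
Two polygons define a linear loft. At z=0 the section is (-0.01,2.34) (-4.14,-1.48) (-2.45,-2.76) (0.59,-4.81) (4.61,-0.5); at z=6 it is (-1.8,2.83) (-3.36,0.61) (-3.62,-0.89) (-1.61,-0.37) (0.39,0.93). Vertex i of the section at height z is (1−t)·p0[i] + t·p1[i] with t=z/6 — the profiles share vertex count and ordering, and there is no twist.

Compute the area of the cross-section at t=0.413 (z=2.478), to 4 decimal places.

Cross-section at t=0.413: each vertex is (1-t)·p0[i] + t·p1[i].
  v1: (1-0.413)·(-0.01,2.34) + 0.413·(-1.8,2.83) = (-0.7493,2.5424)
  v2: (1-0.413)·(-4.14,-1.48) + 0.413·(-3.36,0.61) = (-3.8179,-0.6168)
  v3: (1-0.413)·(-2.45,-2.76) + 0.413·(-3.62,-0.89) = (-2.9332,-1.9877)
  v4: (1-0.413)·(0.59,-4.81) + 0.413·(-1.61,-0.37) = (-0.3186,-2.9763)
  v5: (1-0.413)·(4.61,-0.5) + 0.413·(0.39,0.93) = (2.8671,0.0906)
Shoelace sum Σ(x_i·y_{i+1} − x_{i+1}·y_i):
  i=1: -0.7493·-0.6168 − -3.8179·2.5424 = +10.1686 (running +10.1686)
  i=2: -3.8179·-1.9877 − -2.9332·-0.6168 = +5.7794 (running +15.9480)
  i=3: -2.9332·-2.9763 − -0.3186·-1.9877 = +8.0968 (running +24.0448)
  i=4: -0.3186·0.0906 − 2.8671·-2.9763 = +8.5045 (running +32.5493)
  i=5: 2.8671·2.5424 − -0.7493·0.0906 = +7.3572 (running +39.9065)
Area = |Σ|/2 = |39.9065|/2 = 19.9533

Area at t=0.413: 19.9533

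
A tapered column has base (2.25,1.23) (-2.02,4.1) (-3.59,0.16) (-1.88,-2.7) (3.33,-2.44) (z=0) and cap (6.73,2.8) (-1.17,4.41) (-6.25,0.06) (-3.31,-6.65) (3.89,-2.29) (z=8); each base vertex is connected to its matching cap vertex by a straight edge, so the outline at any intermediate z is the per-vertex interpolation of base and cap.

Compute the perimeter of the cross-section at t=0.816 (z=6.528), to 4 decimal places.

Cross-section at t=0.816: each vertex is (1-t)·p0[i] + t·p1[i].
  v1: (1-0.816)·(2.25,1.23) + 0.816·(6.73,2.8) = (5.9057,2.5111)
  v2: (1-0.816)·(-2.02,4.1) + 0.816·(-1.17,4.41) = (-1.3264,4.3530)
  v3: (1-0.816)·(-3.59,0.16) + 0.816·(-6.25,0.06) = (-5.7606,0.0784)
  v4: (1-0.816)·(-1.88,-2.7) + 0.816·(-3.31,-6.65) = (-3.0469,-5.9232)
  v5: (1-0.816)·(3.33,-2.44) + 0.816·(3.89,-2.29) = (3.7870,-2.3176)
Perimeter = Σ |v_{i+1} − v_i|:
  edge 1→2: √(-7.2321² + 1.8418²) = 7.4629 (running 7.4629)
  edge 2→3: √(-4.4342² + -4.2746²) = 6.1590 (running 13.6220)
  edge 3→4: √(2.7137² + -6.0016²) = 6.5866 (running 20.2086)
  edge 4→5: √(6.8338² + 3.6056²) = 7.7267 (running 27.9352)
  edge 5→1: √(2.1187² + 4.8287²) = 5.2731 (running 33.2083)
Perimeter = 33.2083

Perimeter at t=0.816: 33.2083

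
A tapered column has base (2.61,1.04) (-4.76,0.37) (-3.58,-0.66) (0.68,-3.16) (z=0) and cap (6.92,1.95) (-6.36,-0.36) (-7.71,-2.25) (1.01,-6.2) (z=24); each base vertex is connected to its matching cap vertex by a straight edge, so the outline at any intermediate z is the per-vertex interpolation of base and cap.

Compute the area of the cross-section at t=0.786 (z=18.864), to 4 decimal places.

Area at t=0.786: 47.0246

Cross-section at t=0.786: each vertex is (1-t)·p0[i] + t·p1[i].
  v1: (1-0.786)·(2.61,1.04) + 0.786·(6.92,1.95) = (5.9977,1.7553)
  v2: (1-0.786)·(-4.76,0.37) + 0.786·(-6.36,-0.36) = (-6.0176,-0.2038)
  v3: (1-0.786)·(-3.58,-0.66) + 0.786·(-7.71,-2.25) = (-6.8262,-1.9097)
  v4: (1-0.786)·(0.68,-3.16) + 0.786·(1.01,-6.2) = (0.9394,-5.5494)
Shoelace sum Σ(x_i·y_{i+1} − x_{i+1}·y_i):
  i=1: 5.9977·-0.2038 − -6.0176·1.7553 = +9.3402 (running +9.3402)
  i=2: -6.0176·-1.9097 − -6.8262·-0.2038 = +10.1010 (running +19.4413)
  i=3: -6.8262·-5.5494 − 0.9394·-1.9097 = +39.6754 (running +59.1167)
  i=4: 0.9394·1.7553 − 5.9977·-5.5494 = +34.9325 (running +94.0492)
Area = |Σ|/2 = |94.0492|/2 = 47.0246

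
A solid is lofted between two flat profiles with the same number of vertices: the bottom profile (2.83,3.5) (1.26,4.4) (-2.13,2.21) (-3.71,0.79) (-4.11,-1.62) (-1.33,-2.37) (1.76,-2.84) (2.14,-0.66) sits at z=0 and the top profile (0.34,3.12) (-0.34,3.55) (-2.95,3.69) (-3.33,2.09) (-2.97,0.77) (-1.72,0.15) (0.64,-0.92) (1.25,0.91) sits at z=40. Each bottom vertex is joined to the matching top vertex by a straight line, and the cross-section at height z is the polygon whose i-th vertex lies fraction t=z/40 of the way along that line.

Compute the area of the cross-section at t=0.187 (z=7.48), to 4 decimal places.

Area at t=0.187: 28.9653

Cross-section at t=0.187: each vertex is (1-t)·p0[i] + t·p1[i].
  v1: (1-0.187)·(2.83,3.5) + 0.187·(0.34,3.12) = (2.3644,3.4289)
  v2: (1-0.187)·(1.26,4.4) + 0.187·(-0.34,3.55) = (0.9608,4.2410)
  v3: (1-0.187)·(-2.13,2.21) + 0.187·(-2.95,3.69) = (-2.2833,2.4868)
  v4: (1-0.187)·(-3.71,0.79) + 0.187·(-3.33,2.09) = (-3.6389,1.0331)
  v5: (1-0.187)·(-4.11,-1.62) + 0.187·(-2.97,0.77) = (-3.8968,-1.1731)
  v6: (1-0.187)·(-1.33,-2.37) + 0.187·(-1.72,0.15) = (-1.4029,-1.8988)
  v7: (1-0.187)·(1.76,-2.84) + 0.187·(0.64,-0.92) = (1.5506,-2.4810)
  v8: (1-0.187)·(2.14,-0.66) + 0.187·(1.25,0.91) = (1.9736,-0.3664)
Shoelace sum Σ(x_i·y_{i+1} − x_{i+1}·y_i):
  i=1: 2.3644·4.2410 − 0.9608·3.4289 = +6.7329 (running +6.7329)
  i=2: 0.9608·2.4868 − -2.2833·4.2410 = +12.0730 (running +18.8059)
  i=3: -2.2833·1.0331 − -3.6389·2.4868 = +6.6903 (running +25.4962)
  i=4: -3.6389·-1.1731 − -3.8968·1.0331 = +8.2945 (running +33.7907)
  i=5: -3.8968·-1.8988 − -1.4029·-1.1731 = +5.7534 (running +39.5441)
  i=6: -1.4029·-2.4810 − 1.5506·-1.8988 = +6.4248 (running +45.9689)
  i=7: 1.5506·-0.3664 − 1.9736·-2.4810 = +4.3282 (running +50.2971)
  i=8: 1.9736·3.4289 − 2.3644·-0.3664 = +7.6336 (running +57.9306)
Area = |Σ|/2 = |57.9306|/2 = 28.9653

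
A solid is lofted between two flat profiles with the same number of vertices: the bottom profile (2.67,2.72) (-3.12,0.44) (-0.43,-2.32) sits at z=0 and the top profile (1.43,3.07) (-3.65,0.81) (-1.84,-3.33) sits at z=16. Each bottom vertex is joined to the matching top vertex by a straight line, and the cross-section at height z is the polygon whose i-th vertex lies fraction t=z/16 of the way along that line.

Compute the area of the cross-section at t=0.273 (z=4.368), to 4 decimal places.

Area at t=0.273: 11.5629

Cross-section at t=0.273: each vertex is (1-t)·p0[i] + t·p1[i].
  v1: (1-0.273)·(2.67,2.72) + 0.273·(1.43,3.07) = (2.3315,2.8155)
  v2: (1-0.273)·(-3.12,0.44) + 0.273·(-3.65,0.81) = (-3.2647,0.5410)
  v3: (1-0.273)·(-0.43,-2.32) + 0.273·(-1.84,-3.33) = (-0.8149,-2.5957)
Shoelace sum Σ(x_i·y_{i+1} − x_{i+1}·y_i):
  i=1: 2.3315·0.5410 − -3.2647·2.8155 = +10.4533 (running +10.4533)
  i=2: -3.2647·-2.5957 − -0.8149·0.5410 = +8.9151 (running +19.3684)
  i=3: -0.8149·2.8155 − 2.3315·-2.5957 = +3.7574 (running +23.1258)
Area = |Σ|/2 = |23.1258|/2 = 11.5629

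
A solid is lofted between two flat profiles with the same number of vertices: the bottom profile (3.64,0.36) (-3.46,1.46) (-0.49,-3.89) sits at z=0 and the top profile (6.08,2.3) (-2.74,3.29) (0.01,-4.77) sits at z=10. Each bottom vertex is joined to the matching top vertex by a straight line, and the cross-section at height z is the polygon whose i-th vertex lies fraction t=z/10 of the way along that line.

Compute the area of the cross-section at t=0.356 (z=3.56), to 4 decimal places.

Cross-section at t=0.356: each vertex is (1-t)·p0[i] + t·p1[i].
  v1: (1-0.356)·(3.64,0.36) + 0.356·(6.08,2.3) = (4.5086,1.0506)
  v2: (1-0.356)·(-3.46,1.46) + 0.356·(-2.74,3.29) = (-3.2037,2.1115)
  v3: (1-0.356)·(-0.49,-3.89) + 0.356·(0.01,-4.77) = (-0.3120,-4.2033)
Shoelace sum Σ(x_i·y_{i+1} − x_{i+1}·y_i):
  i=1: 4.5086·2.1115 − -3.2037·1.0506 = +12.8858 (running +12.8858)
  i=2: -3.2037·-4.2033 − -0.3120·2.1115 = +14.1247 (running +27.0106)
  i=3: -0.3120·1.0506 − 4.5086·-4.2033 = +18.6233 (running +45.6338)
Area = |Σ|/2 = |45.6338|/2 = 22.8169

Area at t=0.356: 22.8169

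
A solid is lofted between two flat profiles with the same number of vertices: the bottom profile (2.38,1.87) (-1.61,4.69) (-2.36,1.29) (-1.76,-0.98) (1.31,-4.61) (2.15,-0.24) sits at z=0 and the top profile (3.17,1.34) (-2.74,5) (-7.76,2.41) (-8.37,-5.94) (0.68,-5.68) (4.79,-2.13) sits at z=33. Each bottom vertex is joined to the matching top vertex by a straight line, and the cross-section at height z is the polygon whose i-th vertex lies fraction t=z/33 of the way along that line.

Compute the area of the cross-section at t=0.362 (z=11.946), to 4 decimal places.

Cross-section at t=0.362: each vertex is (1-t)·p0[i] + t·p1[i].
  v1: (1-0.362)·(2.38,1.87) + 0.362·(3.17,1.34) = (2.6660,1.6781)
  v2: (1-0.362)·(-1.61,4.69) + 0.362·(-2.74,5) = (-2.0191,4.8022)
  v3: (1-0.362)·(-2.36,1.29) + 0.362·(-7.76,2.41) = (-4.3148,1.6954)
  v4: (1-0.362)·(-1.76,-0.98) + 0.362·(-8.37,-5.94) = (-4.1528,-2.7755)
  v5: (1-0.362)·(1.31,-4.61) + 0.362·(0.68,-5.68) = (1.0819,-4.9973)
  v6: (1-0.362)·(2.15,-0.24) + 0.362·(4.79,-2.13) = (3.1057,-0.9242)
Shoelace sum Σ(x_i·y_{i+1} − x_{i+1}·y_i):
  i=1: 2.6660·4.8022 − -2.0191·1.6781 = +16.1909 (running +16.1909)
  i=2: -2.0191·1.6954 − -4.3148·4.8022 = +17.2974 (running +33.4883)
  i=3: -4.3148·-2.7755 − -4.1528·1.6954 = +19.0167 (running +52.5050)
  i=4: -4.1528·-4.9973 − 1.0819·-2.7755 = +23.7560 (running +76.2610)
  i=5: 1.0819·-0.9242 − 3.1057·-4.9973 = +14.5202 (running +90.7812)
  i=6: 3.1057·1.6781 − 2.6660·-0.9242 = +7.6756 (running +98.4568)
Area = |Σ|/2 = |98.4568|/2 = 49.2284

Area at t=0.362: 49.2284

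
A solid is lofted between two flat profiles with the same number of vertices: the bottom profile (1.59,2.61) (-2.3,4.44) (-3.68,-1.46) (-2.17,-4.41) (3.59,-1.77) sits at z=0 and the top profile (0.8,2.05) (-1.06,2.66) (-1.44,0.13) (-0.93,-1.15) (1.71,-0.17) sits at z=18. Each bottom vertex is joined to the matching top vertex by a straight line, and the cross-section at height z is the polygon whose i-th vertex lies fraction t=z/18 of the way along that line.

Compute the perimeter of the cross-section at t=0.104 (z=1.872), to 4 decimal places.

Perimeter at t=0.104: 23.3933

Cross-section at t=0.104: each vertex is (1-t)·p0[i] + t·p1[i].
  v1: (1-0.104)·(1.59,2.61) + 0.104·(0.8,2.05) = (1.5078,2.5518)
  v2: (1-0.104)·(-2.3,4.44) + 0.104·(-1.06,2.66) = (-2.1710,4.2549)
  v3: (1-0.104)·(-3.68,-1.46) + 0.104·(-1.44,0.13) = (-3.4470,-1.2946)
  v4: (1-0.104)·(-2.17,-4.41) + 0.104·(-0.93,-1.15) = (-2.0410,-4.0710)
  v5: (1-0.104)·(3.59,-1.77) + 0.104·(1.71,-0.17) = (3.3945,-1.6036)
Perimeter = Σ |v_{i+1} − v_i|:
  edge 1→2: √(-3.6789² + 1.7031²) = 4.0540 (running 4.0540)
  edge 2→3: √(-1.2760² + -5.5495²) = 5.6943 (running 9.7483)
  edge 3→4: √(1.4060² + -2.7763²) = 3.1120 (running 12.8603)
  edge 4→5: √(5.4355² + 2.4674²) = 5.9693 (running 18.8297)
  edge 5→1: √(-1.8866² + 4.1554²) = 4.5636 (running 23.3933)
Perimeter = 23.3933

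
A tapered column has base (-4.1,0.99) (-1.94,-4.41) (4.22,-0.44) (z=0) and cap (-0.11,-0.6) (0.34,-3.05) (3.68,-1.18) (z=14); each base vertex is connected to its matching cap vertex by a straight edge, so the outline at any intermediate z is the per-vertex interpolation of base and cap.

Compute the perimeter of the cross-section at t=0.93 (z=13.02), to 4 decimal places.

Perimeter at t=0.93: 10.9455

Cross-section at t=0.93: each vertex is (1-t)·p0[i] + t·p1[i].
  v1: (1-0.93)·(-4.1,0.99) + 0.93·(-0.11,-0.6) = (-0.3893,-0.4887)
  v2: (1-0.93)·(-1.94,-4.41) + 0.93·(0.34,-3.05) = (0.1804,-3.1452)
  v3: (1-0.93)·(4.22,-0.44) + 0.93·(3.68,-1.18) = (3.7178,-1.1282)
Perimeter = Σ |v_{i+1} − v_i|:
  edge 1→2: √(0.5697² + -2.6565²) = 2.7169 (running 2.7169)
  edge 2→3: √(3.5374² + 2.0170²) = 4.0720 (running 6.7889)
  edge 3→1: √(-4.1071² + 0.6395²) = 4.1566 (running 10.9455)
Perimeter = 10.9455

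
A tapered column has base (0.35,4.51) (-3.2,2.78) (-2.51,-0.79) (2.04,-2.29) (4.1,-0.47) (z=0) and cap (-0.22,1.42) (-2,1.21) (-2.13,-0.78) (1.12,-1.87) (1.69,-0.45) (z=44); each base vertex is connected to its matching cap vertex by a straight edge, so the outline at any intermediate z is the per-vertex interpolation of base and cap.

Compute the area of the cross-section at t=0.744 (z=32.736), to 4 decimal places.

Cross-section at t=0.744: each vertex is (1-t)·p0[i] + t·p1[i].
  v1: (1-0.744)·(0.35,4.51) + 0.744·(-0.22,1.42) = (-0.0741,2.2110)
  v2: (1-0.744)·(-3.2,2.78) + 0.744·(-2,1.21) = (-2.3072,1.6119)
  v3: (1-0.744)·(-2.51,-0.79) + 0.744·(-2.13,-0.78) = (-2.2273,-0.7826)
  v4: (1-0.744)·(2.04,-2.29) + 0.744·(1.12,-1.87) = (1.3555,-1.9775)
  v5: (1-0.744)·(4.1,-0.47) + 0.744·(1.69,-0.45) = (2.3070,-0.4551)
Shoelace sum Σ(x_i·y_{i+1} − x_{i+1}·y_i):
  i=1: -0.0741·1.6119 − -2.3072·2.2110 = +4.9819 (running +4.9819)
  i=2: -2.3072·-0.7826 − -2.2273·1.6119 = +5.3957 (running +10.3776)
  i=3: -2.2273·-1.9775 − 1.3555·-0.7826 = +5.4653 (running +15.8429)
  i=4: 1.3555·-0.4551 − 2.3070·-1.9775 = +3.9451 (running +19.7880)
  i=5: 2.3070·2.2110 − -0.0741·-0.4551 = +5.0671 (running +24.8551)
Area = |Σ|/2 = |24.8551|/2 = 12.4275

Area at t=0.744: 12.4275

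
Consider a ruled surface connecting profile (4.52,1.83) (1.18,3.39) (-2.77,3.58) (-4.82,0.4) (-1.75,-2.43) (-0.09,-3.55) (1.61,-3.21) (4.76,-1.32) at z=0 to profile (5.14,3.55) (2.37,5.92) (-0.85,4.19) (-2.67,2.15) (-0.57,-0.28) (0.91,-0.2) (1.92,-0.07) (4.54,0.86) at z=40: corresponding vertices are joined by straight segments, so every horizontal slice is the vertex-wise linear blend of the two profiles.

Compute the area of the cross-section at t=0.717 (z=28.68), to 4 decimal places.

Cross-section at t=0.717: each vertex is (1-t)·p0[i] + t·p1[i].
  v1: (1-0.717)·(4.52,1.83) + 0.717·(5.14,3.55) = (4.9645,3.0632)
  v2: (1-0.717)·(1.18,3.39) + 0.717·(2.37,5.92) = (2.0332,5.2040)
  v3: (1-0.717)·(-2.77,3.58) + 0.717·(-0.85,4.19) = (-1.3934,4.0174)
  v4: (1-0.717)·(-4.82,0.4) + 0.717·(-2.67,2.15) = (-3.2785,1.6547)
  v5: (1-0.717)·(-1.75,-2.43) + 0.717·(-0.57,-0.28) = (-0.9039,-0.8885)
  v6: (1-0.717)·(-0.09,-3.55) + 0.717·(0.91,-0.2) = (0.6270,-1.1481)
  v7: (1-0.717)·(1.61,-3.21) + 0.717·(1.92,-0.07) = (1.8323,-0.9586)
  v8: (1-0.717)·(4.76,-1.32) + 0.717·(4.54,0.86) = (4.6023,0.2431)
Shoelace sum Σ(x_i·y_{i+1} − x_{i+1}·y_i):
  i=1: 4.9645·5.2040 − 2.0332·3.0632 = +19.6072 (running +19.6072)
  i=2: 2.0332·4.0174 − -1.3934·5.2040 = +15.4193 (running +35.0265)
  i=3: -1.3934·1.6547 − -3.2785·4.0174 = +10.8651 (running +45.8916)
  i=4: -3.2785·-0.8885 − -0.9039·1.6547 = +4.4085 (running +50.3002)
  i=5: -0.9039·-1.1481 − 0.6270·-0.8885 = +1.5948 (running +51.8950)
  i=6: 0.6270·-0.9586 − 1.8323·-1.1481 = +1.5025 (running +53.3975)
  i=7: 1.8323·0.2431 − 4.6023·-0.9586 = +4.8572 (running +58.2546)
  i=8: 4.6023·3.0632 − 4.9645·0.2431 = +12.8911 (running +71.1458)
Area = |Σ|/2 = |71.1458|/2 = 35.5729

Area at t=0.717: 35.5729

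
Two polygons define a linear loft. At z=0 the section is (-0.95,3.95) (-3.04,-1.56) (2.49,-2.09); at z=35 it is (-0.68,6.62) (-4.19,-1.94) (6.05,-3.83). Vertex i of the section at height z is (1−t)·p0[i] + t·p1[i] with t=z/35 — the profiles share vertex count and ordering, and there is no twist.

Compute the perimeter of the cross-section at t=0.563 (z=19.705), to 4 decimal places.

Perimeter at t=0.563: 26.0993

Cross-section at t=0.563: each vertex is (1-t)·p0[i] + t·p1[i].
  v1: (1-0.563)·(-0.95,3.95) + 0.563·(-0.68,6.62) = (-0.7980,5.4532)
  v2: (1-0.563)·(-3.04,-1.56) + 0.563·(-4.19,-1.94) = (-3.6875,-1.7739)
  v3: (1-0.563)·(2.49,-2.09) + 0.563·(6.05,-3.83) = (4.4943,-3.0696)
Perimeter = Σ |v_{i+1} − v_i|:
  edge 1→2: √(-2.8895² + -7.2271²) = 7.7834 (running 7.7834)
  edge 2→3: √(8.1817² + -1.2957²) = 8.2837 (running 16.0670)
  edge 3→1: √(-5.2923² + 8.5228²) = 10.0323 (running 26.0993)
Perimeter = 26.0993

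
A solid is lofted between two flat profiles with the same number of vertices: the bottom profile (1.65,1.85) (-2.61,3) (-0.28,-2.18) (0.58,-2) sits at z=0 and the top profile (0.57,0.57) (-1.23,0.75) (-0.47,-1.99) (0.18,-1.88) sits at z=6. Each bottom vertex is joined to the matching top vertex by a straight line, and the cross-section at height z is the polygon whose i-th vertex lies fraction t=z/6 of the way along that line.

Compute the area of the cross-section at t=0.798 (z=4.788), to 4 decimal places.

Cross-section at t=0.798: each vertex is (1-t)·p0[i] + t·p1[i].
  v1: (1-0.798)·(1.65,1.85) + 0.798·(0.57,0.57) = (0.7882,0.8286)
  v2: (1-0.798)·(-2.61,3) + 0.798·(-1.23,0.75) = (-1.5088,1.2045)
  v3: (1-0.798)·(-0.28,-2.18) + 0.798·(-0.47,-1.99) = (-0.4316,-2.0284)
  v4: (1-0.798)·(0.58,-2) + 0.798·(0.18,-1.88) = (0.2608,-1.9042)
Shoelace sum Σ(x_i·y_{i+1} − x_{i+1}·y_i):
  i=1: 0.7882·1.2045 − -1.5088·0.8286 = +2.1994 (running +2.1994)
  i=2: -1.5088·-2.0284 − -0.4316·1.2045 = +3.5802 (running +5.7797)
  i=3: -0.4316·-1.9042 − 0.2608·-2.0284 = +1.3509 (running +7.1306)
  i=4: 0.2608·0.8286 − 0.7882·-1.9042 = +1.7169 (running +8.8475)
Area = |Σ|/2 = |8.8475|/2 = 4.4238

Area at t=0.798: 4.4238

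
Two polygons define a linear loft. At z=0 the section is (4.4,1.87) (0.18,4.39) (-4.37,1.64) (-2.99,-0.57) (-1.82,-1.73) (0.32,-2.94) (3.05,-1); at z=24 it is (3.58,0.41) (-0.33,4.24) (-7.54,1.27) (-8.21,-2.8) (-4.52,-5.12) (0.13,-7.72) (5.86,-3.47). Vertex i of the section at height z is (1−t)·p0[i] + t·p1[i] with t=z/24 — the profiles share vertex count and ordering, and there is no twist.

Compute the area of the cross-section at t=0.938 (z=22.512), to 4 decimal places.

Cross-section at t=0.938: each vertex is (1-t)·p0[i] + t·p1[i].
  v1: (1-0.938)·(4.4,1.87) + 0.938·(3.58,0.41) = (3.6308,0.5005)
  v2: (1-0.938)·(0.18,4.39) + 0.938·(-0.33,4.24) = (-0.2984,4.2493)
  v3: (1-0.938)·(-4.37,1.64) + 0.938·(-7.54,1.27) = (-7.3435,1.2929)
  v4: (1-0.938)·(-2.99,-0.57) + 0.938·(-8.21,-2.8) = (-7.8864,-2.6617)
  v5: (1-0.938)·(-1.82,-1.73) + 0.938·(-4.52,-5.12) = (-4.3526,-4.9098)
  v6: (1-0.938)·(0.32,-2.94) + 0.938·(0.13,-7.72) = (0.1418,-7.4236)
  v7: (1-0.938)·(3.05,-1) + 0.938·(5.86,-3.47) = (5.6858,-3.3169)
Shoelace sum Σ(x_i·y_{i+1} − x_{i+1}·y_i):
  i=1: 3.6308·4.2493 − -0.2984·0.5005 = +15.5779 (running +15.5779)
  i=2: -0.2984·1.2929 − -7.3435·4.2493 = +30.8188 (running +46.3967)
  i=3: -7.3435·-2.6617 − -7.8864·1.2929 = +29.7430 (running +76.1396)
  i=4: -7.8864·-4.9098 − -4.3526·-2.6617 = +27.1351 (running +103.2747)
  i=5: -4.3526·-7.4236 − 0.1418·-4.9098 = +33.0082 (running +136.2830)
  i=6: 0.1418·-3.3169 − 5.6858·-7.4236 = +41.7389 (running +178.0219)
  i=7: 5.6858·0.5005 − 3.6308·-3.3169 = +14.8888 (running +192.9107)
Area = |Σ|/2 = |192.9107|/2 = 96.4554

Area at t=0.938: 96.4554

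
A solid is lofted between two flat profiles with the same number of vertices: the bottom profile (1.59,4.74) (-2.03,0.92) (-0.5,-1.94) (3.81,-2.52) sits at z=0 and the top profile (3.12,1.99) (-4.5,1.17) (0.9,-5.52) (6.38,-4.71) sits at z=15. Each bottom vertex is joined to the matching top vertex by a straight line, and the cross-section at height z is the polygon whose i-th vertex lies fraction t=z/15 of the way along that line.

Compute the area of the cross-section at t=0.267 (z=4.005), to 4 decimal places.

Area at t=0.267: 29.1430

Cross-section at t=0.267: each vertex is (1-t)·p0[i] + t·p1[i].
  v1: (1-0.267)·(1.59,4.74) + 0.267·(3.12,1.99) = (1.9985,4.0058)
  v2: (1-0.267)·(-2.03,0.92) + 0.267·(-4.5,1.17) = (-2.6895,0.9868)
  v3: (1-0.267)·(-0.5,-1.94) + 0.267·(0.9,-5.52) = (-0.1262,-2.8959)
  v4: (1-0.267)·(3.81,-2.52) + 0.267·(6.38,-4.71) = (4.4962,-3.1047)
Shoelace sum Σ(x_i·y_{i+1} − x_{i+1}·y_i):
  i=1: 1.9985·0.9868 − -2.6895·4.0058 = +12.7455 (running +12.7455)
  i=2: -2.6895·-2.8959 − -0.1262·0.9868 = +7.9129 (running +20.6584)
  i=3: -0.1262·-3.1047 − 4.4962·-2.8959 = +13.4122 (running +34.0705)
  i=4: 4.4962·4.0058 − 1.9985·-3.1047 = +24.2154 (running +58.2860)
Area = |Σ|/2 = |58.2860|/2 = 29.1430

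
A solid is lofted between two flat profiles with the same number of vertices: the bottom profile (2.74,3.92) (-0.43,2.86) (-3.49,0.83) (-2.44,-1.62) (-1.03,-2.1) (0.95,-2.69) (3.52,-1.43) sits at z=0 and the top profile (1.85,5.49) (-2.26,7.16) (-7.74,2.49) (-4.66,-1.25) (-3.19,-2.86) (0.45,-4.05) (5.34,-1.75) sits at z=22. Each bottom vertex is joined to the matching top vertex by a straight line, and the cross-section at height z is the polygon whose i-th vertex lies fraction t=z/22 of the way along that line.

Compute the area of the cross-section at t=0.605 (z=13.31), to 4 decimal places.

Area at t=0.605: 61.3715

Cross-section at t=0.605: each vertex is (1-t)·p0[i] + t·p1[i].
  v1: (1-0.605)·(2.74,3.92) + 0.605·(1.85,5.49) = (2.2016,4.8698)
  v2: (1-0.605)·(-0.43,2.86) + 0.605·(-2.26,7.16) = (-1.5371,5.4615)
  v3: (1-0.605)·(-3.49,0.83) + 0.605·(-7.74,2.49) = (-6.0612,1.8343)
  v4: (1-0.605)·(-2.44,-1.62) + 0.605·(-4.66,-1.25) = (-3.7831,-1.3962)
  v5: (1-0.605)·(-1.03,-2.1) + 0.605·(-3.19,-2.86) = (-2.3368,-2.5598)
  v6: (1-0.605)·(0.95,-2.69) + 0.605·(0.45,-4.05) = (0.6475,-3.5128)
  v7: (1-0.605)·(3.52,-1.43) + 0.605·(5.34,-1.75) = (4.6211,-1.6236)
Shoelace sum Σ(x_i·y_{i+1} − x_{i+1}·y_i):
  i=1: 2.2016·5.4615 − -1.5371·4.8698 = +19.5095 (running +19.5095)
  i=2: -1.5371·1.8343 − -6.0612·5.4615 = +30.2839 (running +49.7934)
  i=3: -6.0612·-1.3962 − -3.7831·1.8343 = +15.4018 (running +65.1951)
  i=4: -3.7831·-2.5598 − -2.3368·-1.3962 = +6.4215 (running +71.6166)
  i=5: -2.3368·-3.5128 − 0.6475·-2.5598 = +9.8662 (running +81.4828)
  i=6: 0.6475·-1.6236 − 4.6211·-3.5128 = +15.1817 (running +96.6645)
  i=7: 4.6211·4.8698 − 2.2016·-1.6236 = +26.0785 (running +122.7430)
Area = |Σ|/2 = |122.7430|/2 = 61.3715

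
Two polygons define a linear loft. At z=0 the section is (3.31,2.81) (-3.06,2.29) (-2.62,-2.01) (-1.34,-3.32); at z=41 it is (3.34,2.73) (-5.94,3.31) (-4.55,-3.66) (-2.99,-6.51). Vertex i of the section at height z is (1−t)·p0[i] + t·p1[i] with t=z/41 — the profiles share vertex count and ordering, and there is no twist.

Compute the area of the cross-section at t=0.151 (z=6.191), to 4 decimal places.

Cross-section at t=0.151: each vertex is (1-t)·p0[i] + t·p1[i].
  v1: (1-0.151)·(3.31,2.81) + 0.151·(3.34,2.73) = (3.3145,2.7979)
  v2: (1-0.151)·(-3.06,2.29) + 0.151·(-5.94,3.31) = (-3.4949,2.4440)
  v3: (1-0.151)·(-2.62,-2.01) + 0.151·(-4.55,-3.66) = (-2.9114,-2.2591)
  v4: (1-0.151)·(-1.34,-3.32) + 0.151·(-2.99,-6.51) = (-1.5892,-3.8017)
Shoelace sum Σ(x_i·y_{i+1} − x_{i+1}·y_i):
  i=1: 3.3145·2.4440 − -3.4949·2.7979 = +17.8792 (running +17.8792)
  i=2: -3.4949·-2.2591 − -2.9114·2.4440 = +15.0111 (running +32.8902)
  i=3: -2.9114·-3.8017 − -1.5892·-2.2591 = +7.4782 (running +40.3684)
  i=4: -1.5892·2.7979 − 3.3145·-3.8017 = +8.1545 (running +48.5230)
Area = |Σ|/2 = |48.5230|/2 = 24.2615

Area at t=0.151: 24.2615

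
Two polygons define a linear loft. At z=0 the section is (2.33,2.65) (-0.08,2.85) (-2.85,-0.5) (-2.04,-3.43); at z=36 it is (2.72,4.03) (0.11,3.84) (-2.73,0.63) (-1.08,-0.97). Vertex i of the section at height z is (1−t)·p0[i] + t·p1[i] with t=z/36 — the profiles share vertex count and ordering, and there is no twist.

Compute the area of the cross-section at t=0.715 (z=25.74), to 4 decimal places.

Area at t=0.715: 11.7019

Cross-section at t=0.715: each vertex is (1-t)·p0[i] + t·p1[i].
  v1: (1-0.715)·(2.33,2.65) + 0.715·(2.72,4.03) = (2.6089,3.6367)
  v2: (1-0.715)·(-0.08,2.85) + 0.715·(0.11,3.84) = (0.0558,3.5578)
  v3: (1-0.715)·(-2.85,-0.5) + 0.715·(-2.73,0.63) = (-2.7642,0.3079)
  v4: (1-0.715)·(-2.04,-3.43) + 0.715·(-1.08,-0.97) = (-1.3536,-1.6711)
Shoelace sum Σ(x_i·y_{i+1} − x_{i+1}·y_i):
  i=1: 2.6089·3.5578 − 0.0558·3.6367 = +9.0788 (running +9.0788)
  i=2: 0.0558·0.3079 − -2.7642·3.5578 = +9.8518 (running +18.9306)
  i=3: -2.7642·-1.6711 − -1.3536·0.3079 = +5.0361 (running +23.9667)
  i=4: -1.3536·3.6367 − 2.6089·-1.6711 = -0.5630 (running +23.4037)
Area = |Σ|/2 = |23.4037|/2 = 11.7019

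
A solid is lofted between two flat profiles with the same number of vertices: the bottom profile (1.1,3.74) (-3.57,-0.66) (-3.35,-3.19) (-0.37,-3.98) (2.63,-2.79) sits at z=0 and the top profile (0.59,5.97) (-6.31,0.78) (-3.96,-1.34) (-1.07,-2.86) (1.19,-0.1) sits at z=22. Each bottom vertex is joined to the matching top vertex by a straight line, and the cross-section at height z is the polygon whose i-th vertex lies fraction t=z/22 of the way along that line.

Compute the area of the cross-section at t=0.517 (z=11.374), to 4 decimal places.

Area at t=0.517: 32.2903

Cross-section at t=0.517: each vertex is (1-t)·p0[i] + t·p1[i].
  v1: (1-0.517)·(1.1,3.74) + 0.517·(0.59,5.97) = (0.8363,4.8929)
  v2: (1-0.517)·(-3.57,-0.66) + 0.517·(-6.31,0.78) = (-4.9866,0.0845)
  v3: (1-0.517)·(-3.35,-3.19) + 0.517·(-3.96,-1.34) = (-3.6654,-2.2336)
  v4: (1-0.517)·(-0.37,-3.98) + 0.517·(-1.07,-2.86) = (-0.7319,-3.4010)
  v5: (1-0.517)·(2.63,-2.79) + 0.517·(1.19,-0.1) = (1.8855,-1.3993)
Shoelace sum Σ(x_i·y_{i+1} − x_{i+1}·y_i):
  i=1: 0.8363·0.0845 − -4.9866·4.8929 = +24.4695 (running +24.4695)
  i=2: -4.9866·-2.2336 − -3.6654·0.0845 = +11.4474 (running +35.9170)
  i=3: -3.6654·-3.4010 − -0.7319·-2.2336 = +10.8310 (running +46.7480)
  i=4: -0.7319·-1.3993 − 1.8855·-3.4010 = +7.4367 (running +54.1847)
  i=5: 1.8855·4.8929 − 0.8363·-1.3993 = +10.3959 (running +64.5806)
Area = |Σ|/2 = |64.5806|/2 = 32.2903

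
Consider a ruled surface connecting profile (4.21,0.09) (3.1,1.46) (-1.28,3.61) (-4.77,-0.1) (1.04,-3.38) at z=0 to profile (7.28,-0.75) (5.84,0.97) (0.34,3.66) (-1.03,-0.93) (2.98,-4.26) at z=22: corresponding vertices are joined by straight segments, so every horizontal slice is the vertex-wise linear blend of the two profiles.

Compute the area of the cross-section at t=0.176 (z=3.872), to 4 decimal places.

Cross-section at t=0.176: each vertex is (1-t)·p0[i] + t·p1[i].
  v1: (1-0.176)·(4.21,0.09) + 0.176·(7.28,-0.75) = (4.7503,-0.0578)
  v2: (1-0.176)·(3.1,1.46) + 0.176·(5.84,0.97) = (3.5822,1.3738)
  v3: (1-0.176)·(-1.28,3.61) + 0.176·(0.34,3.66) = (-0.9949,3.6188)
  v4: (1-0.176)·(-4.77,-0.1) + 0.176·(-1.03,-0.93) = (-4.1118,-0.2461)
  v5: (1-0.176)·(1.04,-3.38) + 0.176·(2.98,-4.26) = (1.3814,-3.5349)
Shoelace sum Σ(x_i·y_{i+1} − x_{i+1}·y_i):
  i=1: 4.7503·1.3738 − 3.5822·-0.0578 = +6.7330 (running +6.7330)
  i=2: 3.5822·3.6188 − -0.9949·1.3738 = +14.3301 (running +21.0631)
  i=3: -0.9949·-0.2461 − -4.1118·3.6188 = +15.1245 (running +36.1876)
  i=4: -4.1118·-3.5349 − 1.3814·-0.2461 = +14.8745 (running +51.0621)
  i=5: 1.3814·-0.0578 − 4.7503·-3.5349 = +16.7119 (running +67.7740)
Area = |Σ|/2 = |67.7740|/2 = 33.8870

Area at t=0.176: 33.8870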